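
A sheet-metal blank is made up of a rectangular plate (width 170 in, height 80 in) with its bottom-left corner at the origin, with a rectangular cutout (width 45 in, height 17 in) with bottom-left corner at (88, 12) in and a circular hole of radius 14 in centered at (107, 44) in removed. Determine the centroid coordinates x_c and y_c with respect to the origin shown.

x_c = 82.29 in, y_c = 41.02 in

plate: A = 170 × 80 = 13600.00, centroid at (85.00, 40.00).
hole 1: A = −(45 × 17) = -765.00, centroid at (110.50, 20.50).
hole 2: A = −π·14² = -615.75, centroid at (107.00, 44.00).
ΣA = 12219.25 in², ΣAx_c = 1005582.02 in³, ΣAy_c = 501224.40 in³.
x_c = 1005582.02/12219.25 = 82.29 in; y_c = 501224.40/12219.25 = 41.02 in.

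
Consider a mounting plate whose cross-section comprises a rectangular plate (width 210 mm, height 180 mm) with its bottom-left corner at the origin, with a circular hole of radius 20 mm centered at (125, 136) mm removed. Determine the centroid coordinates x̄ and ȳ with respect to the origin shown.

plate: A = 210 × 180 = 37800.00, centroid at (105.00, 90.00).
hole: A = −π·20² = -1256.64, centroid at (125.00, 136.00).
ΣA = 36543.36 mm², ΣAx̄ = 3811920.37 mm³, ΣAȳ = 3231097.36 mm³.
x̄ = 3811920.37/36543.36 = 104.31 mm; ȳ = 3231097.36/36543.36 = 88.42 mm.

x̄ = 104.31 mm, ȳ = 88.42 mm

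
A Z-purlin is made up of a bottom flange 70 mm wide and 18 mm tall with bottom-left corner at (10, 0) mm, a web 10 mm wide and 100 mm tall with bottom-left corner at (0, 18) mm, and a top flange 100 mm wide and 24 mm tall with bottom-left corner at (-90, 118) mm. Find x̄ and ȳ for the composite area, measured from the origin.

x̄ = -7.36 mm, ȳ = 83.98 mm

bottom flange: A = 70 × 18 = 1260.00, centroid at (45.00, 9.00).
web: A = 10 × 100 = 1000.00, centroid at (5.00, 68.00).
top flange: A = 100 × 24 = 2400.00, centroid at (-40.00, 130.00).
ΣA = 4660.00 mm², ΣAx̄ = -34300.00 mm³, ΣAȳ = 391340.00 mm³.
x̄ = -34300.00/4660.00 = -7.36 mm; ȳ = 391340.00/4660.00 = 83.98 mm.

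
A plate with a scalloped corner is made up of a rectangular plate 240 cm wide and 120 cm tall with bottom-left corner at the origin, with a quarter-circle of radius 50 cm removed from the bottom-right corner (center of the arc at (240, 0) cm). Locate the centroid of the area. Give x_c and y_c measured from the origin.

x_c = 112.77 cm, y_c = 62.84 cm

plate: A = 240 × 120 = 28800.00, centroid at (120.00, 60.00).
removed quarter-circle: A = −¼π·50² = -1963.50, centroid at (218.78, 21.22).
ΣA = 26836.50 cm², ΣAx_c = 3026427.77 cm³, ΣAy_c = 1686333.33 cm³.
x_c = 3026427.77/26836.50 = 112.77 cm; y_c = 1686333.33/26836.50 = 62.84 cm.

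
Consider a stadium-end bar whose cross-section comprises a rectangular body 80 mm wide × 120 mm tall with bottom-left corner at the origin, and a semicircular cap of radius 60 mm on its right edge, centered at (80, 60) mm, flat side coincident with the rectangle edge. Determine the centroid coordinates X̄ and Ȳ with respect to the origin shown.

X̄ = 64.27 mm, Ȳ = 60.00 mm

rectangular body: A = 80 × 120 = 9600.00, centroid at (40.00, 60.00).
semicircular end: A = ½π·60² = 5654.87, centroid at (105.46, 60.00).
ΣA = 15254.87 mm², ΣAX̄ = 980389.34 mm³, ΣAȲ = 915292.01 mm³.
X̄ = 980389.34/15254.87 = 64.27 mm; Ȳ = 915292.01/15254.87 = 60.00 mm.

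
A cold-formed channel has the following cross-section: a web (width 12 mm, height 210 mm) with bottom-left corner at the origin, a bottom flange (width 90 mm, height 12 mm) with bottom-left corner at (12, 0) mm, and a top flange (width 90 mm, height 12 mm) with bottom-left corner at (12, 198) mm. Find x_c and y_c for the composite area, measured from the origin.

web: A = 12 × 210 = 2520.00, centroid at (6.00, 105.00).
bottom flange: A = 90 × 12 = 1080.00, centroid at (57.00, 6.00).
top flange: A = 90 × 12 = 1080.00, centroid at (57.00, 204.00).
ΣA = 4680.00 mm²
ΣAx_c = (2520.00)(6.00) + (1080.00)(57.00) + (1080.00)(57.00) = 138240.00 mm³
ΣAy_c = (2520.00)(105.00) + (1080.00)(6.00) + (1080.00)(204.00) = 491400.00 mm³
x_c = 138240.00 / 4680.00 = 29.54 mm
y_c = 491400.00 / 4680.00 = 105.00 mm

x_c = 29.54 mm, y_c = 105.00 mm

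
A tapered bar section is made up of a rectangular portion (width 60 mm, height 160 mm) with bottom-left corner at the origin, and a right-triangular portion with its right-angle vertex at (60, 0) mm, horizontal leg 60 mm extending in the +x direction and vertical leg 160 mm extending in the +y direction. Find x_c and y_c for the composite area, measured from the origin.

rectangular portion: A = 60 × 160 = 9600.00, centroid at (30.00, 80.00).
triangular portion: A = ½·60·160 = 4800.00, centroid at (80.00, 53.33).
ΣA = 14400.00 mm²
ΣAx_c = (9600.00)(30.00) + (4800.00)(80.00) = 672000.00 mm³
ΣAy_c = (9600.00)(80.00) + (4800.00)(53.33) = 1024000.00 mm³
x_c = 672000.00 / 14400.00 = 46.67 mm
y_c = 1024000.00 / 14400.00 = 71.11 mm

x_c = 46.67 mm, y_c = 71.11 mm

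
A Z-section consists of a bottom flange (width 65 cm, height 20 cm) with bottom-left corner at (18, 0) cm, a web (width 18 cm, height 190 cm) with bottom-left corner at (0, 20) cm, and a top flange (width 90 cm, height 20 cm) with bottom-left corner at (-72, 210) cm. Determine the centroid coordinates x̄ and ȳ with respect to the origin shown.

x̄ = 7.34 cm, ȳ = 123.05 cm

bottom flange: A = 65 × 20 = 1300.00, centroid at (50.50, 10.00).
web: A = 18 × 190 = 3420.00, centroid at (9.00, 115.00).
top flange: A = 90 × 20 = 1800.00, centroid at (-27.00, 220.00).
ΣA = 6520.00 cm²
ΣAx̄ = (1300.00)(50.50) + (3420.00)(9.00) + (1800.00)(-27.00) = 47830.00 cm³
ΣAȳ = (1300.00)(10.00) + (3420.00)(115.00) + (1800.00)(220.00) = 802300.00 cm³
x̄ = 47830.00 / 6520.00 = 7.34 cm
ȳ = 802300.00 / 6520.00 = 123.05 cm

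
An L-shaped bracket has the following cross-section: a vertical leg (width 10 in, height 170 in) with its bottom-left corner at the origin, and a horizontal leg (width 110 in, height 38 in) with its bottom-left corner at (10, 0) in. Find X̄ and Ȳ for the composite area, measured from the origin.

X̄ = 47.65 in, Ȳ = 38.08 in

vertical leg: A = 10 × 170 = 1700.00, centroid at (5.00, 85.00).
horizontal leg: A = 110 × 38 = 4180.00, centroid at (65.00, 19.00).
ΣA = 5880.00 in²
ΣAX̄ = (1700.00)(5.00) + (4180.00)(65.00) = 280200.00 in³
ΣAȲ = (1700.00)(85.00) + (4180.00)(19.00) = 223920.00 in³
X̄ = 280200.00 / 5880.00 = 47.65 in
Ȳ = 223920.00 / 5880.00 = 38.08 in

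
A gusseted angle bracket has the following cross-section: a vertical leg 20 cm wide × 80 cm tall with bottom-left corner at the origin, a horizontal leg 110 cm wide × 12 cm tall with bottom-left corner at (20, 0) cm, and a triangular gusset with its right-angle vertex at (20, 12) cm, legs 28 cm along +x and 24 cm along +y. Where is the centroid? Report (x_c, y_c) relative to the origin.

vertical leg: A = 20 × 80 = 1600.00, centroid at (10.00, 40.00).
horizontal leg: A = 110 × 12 = 1320.00, centroid at (75.00, 6.00).
gusset: A = ½·28·24 = 336.00, centroid at (29.33, 20.00).
ΣA = 3256.00 cm², ΣAx_c = 124856.00 cm³, ΣAy_c = 78640.00 cm³.
x_c = 124856.00/3256.00 = 38.35 cm; y_c = 78640.00/3256.00 = 24.15 cm.

x_c = 38.35 cm, y_c = 24.15 cm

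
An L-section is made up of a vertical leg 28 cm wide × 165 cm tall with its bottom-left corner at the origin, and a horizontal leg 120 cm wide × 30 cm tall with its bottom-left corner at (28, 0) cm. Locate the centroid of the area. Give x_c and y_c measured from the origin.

Part | A | x̄ᵢ | ȳᵢ | A·x̄ᵢ | A·ȳᵢ
vertical leg | 4620.00 | 14.00 | 82.50 | 64680.00 | 381150.00
horizontal leg | 3600.00 | 88.00 | 15.00 | 316800.00 | 54000.00
Σ | 8220.00 |  |  | 381480.00 | 435150.00
x_c = 381480.00 / 8220.00 = 46.41 cm
y_c = 435150.00 / 8220.00 = 52.94 cm

x_c = 46.41 cm, y_c = 52.94 cm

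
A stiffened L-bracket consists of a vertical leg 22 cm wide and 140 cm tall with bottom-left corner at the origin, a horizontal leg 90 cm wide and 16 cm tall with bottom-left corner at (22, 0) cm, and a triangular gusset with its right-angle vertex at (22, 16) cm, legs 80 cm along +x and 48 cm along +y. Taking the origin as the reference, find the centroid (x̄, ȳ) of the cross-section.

vertical leg: A = 22 × 140 = 3080.00, centroid at (11.00, 70.00).
horizontal leg: A = 90 × 16 = 1440.00, centroid at (67.00, 8.00).
gusset: A = ½·80·48 = 1920.00, centroid at (48.67, 32.00).
ΣA = 6440.00 cm²
ΣAx̄ = (3080.00)(11.00) + (1440.00)(67.00) + (1920.00)(48.67) = 223800.00 cm³
ΣAȳ = (3080.00)(70.00) + (1440.00)(8.00) + (1920.00)(32.00) = 288560.00 cm³
x̄ = 223800.00 / 6440.00 = 34.75 cm
ȳ = 288560.00 / 6440.00 = 44.81 cm

x̄ = 34.75 cm, ȳ = 44.81 cm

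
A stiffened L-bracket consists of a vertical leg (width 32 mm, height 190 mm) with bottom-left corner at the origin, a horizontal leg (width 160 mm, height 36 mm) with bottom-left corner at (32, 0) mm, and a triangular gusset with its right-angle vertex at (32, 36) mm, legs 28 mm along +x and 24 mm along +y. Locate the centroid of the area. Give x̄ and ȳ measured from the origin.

vertical leg: A = 32 × 190 = 6080.00, centroid at (16.00, 95.00).
horizontal leg: A = 160 × 36 = 5760.00, centroid at (112.00, 18.00).
gusset: A = ½·28·24 = 336.00, centroid at (41.33, 44.00).
ΣA = 12176.00 mm², ΣAx̄ = 756288.00 mm³, ΣAȳ = 696064.00 mm³.
x̄ = 756288.00/12176.00 = 62.11 mm; ȳ = 696064.00/12176.00 = 57.17 mm.

x̄ = 62.11 mm, ȳ = 57.17 mm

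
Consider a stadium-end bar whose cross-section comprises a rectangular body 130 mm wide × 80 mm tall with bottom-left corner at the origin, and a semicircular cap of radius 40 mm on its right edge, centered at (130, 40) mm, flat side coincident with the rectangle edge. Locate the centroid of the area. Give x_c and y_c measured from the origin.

x_c = 80.95 mm, y_c = 40.00 mm

rectangular body: A = 130 × 80 = 10400.00, centroid at (65.00, 40.00).
semicircular end: A = ½π·40² = 2513.27, centroid at (146.98, 40.00).
ΣA = 12913.27 mm²
ΣAx_c = (10400.00)(65.00) + (2513.27)(146.98) = 1045392.30 mm³
ΣAy_c = (10400.00)(40.00) + (2513.27)(40.00) = 516530.96 mm³
x_c = 1045392.30 / 12913.27 = 80.95 mm
y_c = 516530.96 / 12913.27 = 40.00 mm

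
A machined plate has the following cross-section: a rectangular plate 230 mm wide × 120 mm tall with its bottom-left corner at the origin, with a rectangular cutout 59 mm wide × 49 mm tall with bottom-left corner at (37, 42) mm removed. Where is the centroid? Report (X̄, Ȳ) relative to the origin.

X̄ = 120.67 mm, Ȳ = 59.24 mm

Part | A | x̄ᵢ | ȳᵢ | A·x̄ᵢ | A·ȳᵢ
plate | 27600.00 | 115.00 | 60.00 | 3174000.00 | 1656000.00
hole | -2891.00 | 66.50 | 66.50 | -192251.50 | -192251.50
Σ | 24709.00 |  |  | 2981748.50 | 1463748.50
X̄ = 2981748.50 / 24709.00 = 120.67 mm
Ȳ = 1463748.50 / 24709.00 = 59.24 mm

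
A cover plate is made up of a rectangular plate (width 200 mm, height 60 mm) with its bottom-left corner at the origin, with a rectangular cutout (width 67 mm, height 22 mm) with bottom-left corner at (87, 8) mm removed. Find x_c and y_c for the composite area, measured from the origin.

plate: A = 200 × 60 = 12000.00, centroid at (100.00, 30.00).
hole: A = −(67 × 22) = -1474.00, centroid at (120.50, 19.00).
ΣA = 10526.00 mm², ΣAx_c = 1022383.00 mm³, ΣAy_c = 331994.00 mm³.
x_c = 1022383.00/10526.00 = 97.13 mm; y_c = 331994.00/10526.00 = 31.54 mm.

x_c = 97.13 mm, y_c = 31.54 mm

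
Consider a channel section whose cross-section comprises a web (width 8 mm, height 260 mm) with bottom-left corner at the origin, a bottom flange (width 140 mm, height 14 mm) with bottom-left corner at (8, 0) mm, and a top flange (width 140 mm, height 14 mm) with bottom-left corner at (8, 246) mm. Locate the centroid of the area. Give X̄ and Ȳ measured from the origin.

X̄ = 52.35 mm, Ȳ = 130.00 mm

Part | A | x̄ᵢ | ȳᵢ | A·x̄ᵢ | A·ȳᵢ
web | 2080.00 | 4.00 | 130.00 | 8320.00 | 270400.00
bottom flange | 1960.00 | 78.00 | 7.00 | 152880.00 | 13720.00
top flange | 1960.00 | 78.00 | 253.00 | 152880.00 | 495880.00
Σ | 6000.00 |  |  | 314080.00 | 780000.00
X̄ = 314080.00 / 6000.00 = 52.35 mm
Ȳ = 780000.00 / 6000.00 = 130.00 mm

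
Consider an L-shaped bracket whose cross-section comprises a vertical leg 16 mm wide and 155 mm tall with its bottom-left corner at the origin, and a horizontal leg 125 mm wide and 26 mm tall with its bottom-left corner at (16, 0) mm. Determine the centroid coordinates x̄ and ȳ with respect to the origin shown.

x̄ = 47.99 mm, ȳ = 40.92 mm

vertical leg: A = 16 × 155 = 2480.00, centroid at (8.00, 77.50).
horizontal leg: A = 125 × 26 = 3250.00, centroid at (78.50, 13.00).
ΣA = 5730.00 mm², ΣAx̄ = 274965.00 mm³, ΣAȳ = 234450.00 mm³.
x̄ = 274965.00/5730.00 = 47.99 mm; ȳ = 234450.00/5730.00 = 40.92 mm.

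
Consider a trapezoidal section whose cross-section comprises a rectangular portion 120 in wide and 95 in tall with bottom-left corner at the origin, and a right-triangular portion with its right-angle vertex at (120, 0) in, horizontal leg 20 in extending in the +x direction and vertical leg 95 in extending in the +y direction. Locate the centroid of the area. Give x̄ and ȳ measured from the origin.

rectangular portion: A = 120 × 95 = 11400.00, centroid at (60.00, 47.50).
triangular portion: A = ½·20·95 = 950.00, centroid at (126.67, 31.67).
ΣA = 12350.00 in², ΣAx̄ = 804333.33 in³, ΣAȳ = 571583.33 in³.
x̄ = 804333.33/12350.00 = 65.13 in; ȳ = 571583.33/12350.00 = 46.28 in.

x̄ = 65.13 in, ȳ = 46.28 in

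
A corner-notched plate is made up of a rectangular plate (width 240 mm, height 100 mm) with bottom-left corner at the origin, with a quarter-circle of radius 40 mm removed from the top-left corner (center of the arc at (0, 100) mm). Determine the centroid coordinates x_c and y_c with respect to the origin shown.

plate: A = 240 × 100 = 24000.00, centroid at (120.00, 50.00).
removed quarter-circle: A = −¼π·40² = -1256.64, centroid at (16.98, 83.02).
ΣA = 22743.36 mm², ΣAx_c = 2858666.67 mm³, ΣAy_c = 1095669.63 mm³.
x_c = 2858666.67/22743.36 = 125.69 mm; y_c = 1095669.63/22743.36 = 48.18 mm.

x_c = 125.69 mm, y_c = 48.18 mm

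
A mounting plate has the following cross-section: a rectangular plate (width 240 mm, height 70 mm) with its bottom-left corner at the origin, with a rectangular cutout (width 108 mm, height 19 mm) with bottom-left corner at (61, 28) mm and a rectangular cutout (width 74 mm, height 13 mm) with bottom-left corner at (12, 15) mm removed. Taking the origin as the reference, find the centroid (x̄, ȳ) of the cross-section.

plate: A = 240 × 70 = 16800.00, centroid at (120.00, 35.00).
hole 1: A = −(108 × 19) = -2052.00, centroid at (115.00, 37.50).
hole 2: A = −(74 × 13) = -962.00, centroid at (49.00, 21.50).
ΣA = 13786.00 mm²
ΣAx̄ = (16800.00)(120.00) + (-2052.00)(115.00) + (-962.00)(49.00) = 1732882.00 mm³
ΣAȳ = (16800.00)(35.00) + (-2052.00)(37.50) + (-962.00)(21.50) = 490367.00 mm³
x̄ = 1732882.00 / 13786.00 = 125.70 mm
ȳ = 490367.00 / 13786.00 = 35.57 mm

x̄ = 125.70 mm, ȳ = 35.57 mm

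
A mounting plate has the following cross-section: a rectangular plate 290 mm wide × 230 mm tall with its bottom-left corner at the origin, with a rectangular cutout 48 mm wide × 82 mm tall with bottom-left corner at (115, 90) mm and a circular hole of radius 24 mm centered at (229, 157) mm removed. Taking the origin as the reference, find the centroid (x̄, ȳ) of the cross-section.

x̄ = 142.89 mm, ȳ = 112.72 mm

Part | A | x̄ᵢ | ȳᵢ | A·x̄ᵢ | A·ȳᵢ
plate | 66700.00 | 145.00 | 115.00 | 9671500.00 | 7670500.00
hole 1 | -3936.00 | 139.00 | 131.00 | -547104.00 | -515616.00
hole 2 | -1809.56 | 229.00 | 157.00 | -414388.64 | -284100.51
Σ | 60954.44 |  |  | 8710007.36 | 6870783.49
x̄ = 8710007.36 / 60954.44 = 142.89 mm
ȳ = 6870783.49 / 60954.44 = 112.72 mm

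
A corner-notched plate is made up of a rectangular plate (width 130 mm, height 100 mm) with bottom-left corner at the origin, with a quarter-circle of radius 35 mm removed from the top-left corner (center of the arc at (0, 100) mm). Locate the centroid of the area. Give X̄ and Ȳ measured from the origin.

X̄ = 69.01 mm, Ȳ = 47.19 mm

plate: A = 130 × 100 = 13000.00, centroid at (65.00, 50.00).
removed quarter-circle: A = −¼π·35² = -962.11, centroid at (14.85, 85.15).
ΣA = 12037.89 mm², ΣAX̄ = 830708.33 mm³, ΣAȲ = 568080.39 mm³.
X̄ = 830708.33/12037.89 = 69.01 mm; Ȳ = 568080.39/12037.89 = 47.19 mm.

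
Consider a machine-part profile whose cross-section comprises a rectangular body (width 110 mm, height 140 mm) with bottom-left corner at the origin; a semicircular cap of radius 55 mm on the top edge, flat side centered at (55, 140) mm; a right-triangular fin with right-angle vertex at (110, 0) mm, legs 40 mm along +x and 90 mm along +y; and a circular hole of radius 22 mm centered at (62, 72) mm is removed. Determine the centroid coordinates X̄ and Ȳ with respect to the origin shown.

rectangular body: A = 110 × 140 = 15400.00, centroid at (55.00, 70.00).
semicircular top: A = ½π·55² = 4751.66, centroid at (55.00, 163.34).
triangular fin: A = ½·40·90 = 1800.00, centroid at (123.33, 30.00).
hole: A = −π·22² = -1520.53, centroid at (62.00, 72.00).
ΣA = 20431.13 mm², ΣAX̄ = 1236068.33 mm³, ΣAȲ = 1798670.69 mm³.
X̄ = 1236068.33/20431.13 = 60.50 mm; Ȳ = 1798670.69/20431.13 = 88.04 mm.

X̄ = 60.50 mm, Ȳ = 88.04 mm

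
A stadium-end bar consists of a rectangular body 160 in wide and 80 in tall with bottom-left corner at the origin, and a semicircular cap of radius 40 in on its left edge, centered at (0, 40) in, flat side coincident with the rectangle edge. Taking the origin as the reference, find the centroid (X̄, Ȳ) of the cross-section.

X̄ = 64.08 in, Ȳ = 40.00 in

rectangular body: A = 160 × 80 = 12800.00, centroid at (80.00, 40.00).
semicircular end: A = ½π·40² = 2513.27, centroid at (-16.98, 40.00).
ΣA = 15313.27 in²
ΣAX̄ = (12800.00)(80.00) + (2513.27)(-16.98) = 981333.33 in³
ΣAȲ = (12800.00)(40.00) + (2513.27)(40.00) = 612530.96 in³
X̄ = 981333.33 / 15313.27 = 64.08 in
Ȳ = 612530.96 / 15313.27 = 40.00 in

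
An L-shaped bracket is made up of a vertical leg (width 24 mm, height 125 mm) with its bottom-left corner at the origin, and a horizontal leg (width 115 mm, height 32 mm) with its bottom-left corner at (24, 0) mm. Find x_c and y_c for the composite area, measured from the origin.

vertical leg: A = 24 × 125 = 3000.00, centroid at (12.00, 62.50).
horizontal leg: A = 115 × 32 = 3680.00, centroid at (81.50, 16.00).
ΣA = 6680.00 mm²
ΣAx_c = (3000.00)(12.00) + (3680.00)(81.50) = 335920.00 mm³
ΣAy_c = (3000.00)(62.50) + (3680.00)(16.00) = 246380.00 mm³
x_c = 335920.00 / 6680.00 = 50.29 mm
y_c = 246380.00 / 6680.00 = 36.88 mm

x_c = 50.29 mm, y_c = 36.88 mm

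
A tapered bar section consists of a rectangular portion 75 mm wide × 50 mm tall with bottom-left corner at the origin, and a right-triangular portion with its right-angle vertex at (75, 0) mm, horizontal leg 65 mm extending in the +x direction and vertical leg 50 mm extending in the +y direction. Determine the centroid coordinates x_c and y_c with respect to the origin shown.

x_c = 55.39 mm, y_c = 22.48 mm

rectangular portion: A = 75 × 50 = 3750.00, centroid at (37.50, 25.00).
triangular portion: A = ½·65·50 = 1625.00, centroid at (96.67, 16.67).
ΣA = 5375.00 mm²
ΣAx_c = (3750.00)(37.50) + (1625.00)(96.67) = 297708.33 mm³
ΣAy_c = (3750.00)(25.00) + (1625.00)(16.67) = 120833.33 mm³
x_c = 297708.33 / 5375.00 = 55.39 mm
y_c = 120833.33 / 5375.00 = 22.48 mm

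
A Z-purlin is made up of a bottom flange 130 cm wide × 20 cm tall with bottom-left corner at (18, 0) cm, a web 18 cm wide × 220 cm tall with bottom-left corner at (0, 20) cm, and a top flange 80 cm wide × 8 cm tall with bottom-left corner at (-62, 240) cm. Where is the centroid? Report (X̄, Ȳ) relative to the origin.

bottom flange: A = 130 × 20 = 2600.00, centroid at (83.00, 10.00).
web: A = 18 × 220 = 3960.00, centroid at (9.00, 130.00).
top flange: A = 80 × 8 = 640.00, centroid at (-22.00, 244.00).
ΣA = 7200.00 cm²
ΣAX̄ = (2600.00)(83.00) + (3960.00)(9.00) + (640.00)(-22.00) = 237360.00 cm³
ΣAȲ = (2600.00)(10.00) + (3960.00)(130.00) + (640.00)(244.00) = 696960.00 cm³
X̄ = 237360.00 / 7200.00 = 32.97 cm
Ȳ = 696960.00 / 7200.00 = 96.80 cm

X̄ = 32.97 cm, Ȳ = 96.80 cm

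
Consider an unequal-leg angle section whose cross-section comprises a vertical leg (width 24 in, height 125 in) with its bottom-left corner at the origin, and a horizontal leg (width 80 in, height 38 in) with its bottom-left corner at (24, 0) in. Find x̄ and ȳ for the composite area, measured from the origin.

Part | A | x̄ᵢ | ȳᵢ | A·x̄ᵢ | A·ȳᵢ
vertical leg | 3000.00 | 12.00 | 62.50 | 36000.00 | 187500.00
horizontal leg | 3040.00 | 64.00 | 19.00 | 194560.00 | 57760.00
Σ | 6040.00 |  |  | 230560.00 | 245260.00
x̄ = 230560.00 / 6040.00 = 38.17 in
ȳ = 245260.00 / 6040.00 = 40.61 in

x̄ = 38.17 in, ȳ = 40.61 in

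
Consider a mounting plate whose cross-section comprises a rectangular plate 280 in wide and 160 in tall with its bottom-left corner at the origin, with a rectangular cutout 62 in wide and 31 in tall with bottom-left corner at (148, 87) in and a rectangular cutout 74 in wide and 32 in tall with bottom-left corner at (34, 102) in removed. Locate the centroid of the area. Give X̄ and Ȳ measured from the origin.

X̄ = 142.18 in, Ȳ = 76.71 in

plate: A = 280 × 160 = 44800.00, centroid at (140.00, 80.00).
hole 1: A = −(62 × 31) = -1922.00, centroid at (179.00, 102.50).
hole 2: A = −(74 × 32) = -2368.00, centroid at (71.00, 118.00).
ΣA = 40510.00 in²
ΣAX̄ = (44800.00)(140.00) + (-1922.00)(179.00) + (-2368.00)(71.00) = 5759834.00 in³
ΣAȲ = (44800.00)(80.00) + (-1922.00)(102.50) + (-2368.00)(118.00) = 3107571.00 in³
X̄ = 5759834.00 / 40510.00 = 142.18 in
Ȳ = 3107571.00 / 40510.00 = 76.71 in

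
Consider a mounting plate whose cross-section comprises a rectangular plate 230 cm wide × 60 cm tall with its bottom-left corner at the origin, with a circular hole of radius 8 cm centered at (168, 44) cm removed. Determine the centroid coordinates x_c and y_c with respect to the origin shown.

x_c = 114.22 cm, y_c = 29.79 cm

plate: A = 230 × 60 = 13800.00, centroid at (115.00, 30.00).
hole: A = −π·8² = -201.06, centroid at (168.00, 44.00).
ΣA = 13598.94 cm², ΣAx_c = 1553221.60 cm³, ΣAy_c = 405153.28 cm³.
x_c = 1553221.60/13598.94 = 114.22 cm; y_c = 405153.28/13598.94 = 29.79 cm.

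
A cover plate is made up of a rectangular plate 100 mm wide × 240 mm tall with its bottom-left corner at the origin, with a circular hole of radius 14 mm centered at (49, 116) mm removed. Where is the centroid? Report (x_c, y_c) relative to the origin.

x_c = 50.03 mm, y_c = 120.11 mm

plate: A = 100 × 240 = 24000.00, centroid at (50.00, 120.00).
hole: A = −π·14² = -615.75, centroid at (49.00, 116.00).
ΣA = 23384.25 mm²
ΣAx_c = (24000.00)(50.00) + (-615.75)(49.00) = 1169828.14 mm³
ΣAy_c = (24000.00)(120.00) + (-615.75)(116.00) = 2808572.75 mm³
x_c = 1169828.14 / 23384.25 = 50.03 mm
y_c = 2808572.75 / 23384.25 = 120.11 mm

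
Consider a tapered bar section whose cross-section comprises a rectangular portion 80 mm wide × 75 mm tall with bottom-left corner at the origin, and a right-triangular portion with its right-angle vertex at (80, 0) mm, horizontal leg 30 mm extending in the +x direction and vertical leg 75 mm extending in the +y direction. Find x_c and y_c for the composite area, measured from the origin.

rectangular portion: A = 80 × 75 = 6000.00, centroid at (40.00, 37.50).
triangular portion: A = ½·30·75 = 1125.00, centroid at (90.00, 25.00).
ΣA = 7125.00 mm²
ΣAx_c = (6000.00)(40.00) + (1125.00)(90.00) = 341250.00 mm³
ΣAy_c = (6000.00)(37.50) + (1125.00)(25.00) = 253125.00 mm³
x_c = 341250.00 / 7125.00 = 47.89 mm
y_c = 253125.00 / 7125.00 = 35.53 mm

x_c = 47.89 mm, y_c = 35.53 mm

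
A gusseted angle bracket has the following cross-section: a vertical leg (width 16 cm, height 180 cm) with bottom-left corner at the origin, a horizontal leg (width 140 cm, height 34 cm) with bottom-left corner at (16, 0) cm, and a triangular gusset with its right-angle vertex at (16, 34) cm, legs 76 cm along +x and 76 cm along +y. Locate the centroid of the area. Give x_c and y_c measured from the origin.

vertical leg: A = 16 × 180 = 2880.00, centroid at (8.00, 90.00).
horizontal leg: A = 140 × 34 = 4760.00, centroid at (86.00, 17.00).
gusset: A = ½·76·76 = 2888.00, centroid at (41.33, 59.33).
ΣA = 10528.00 cm², ΣAx_c = 551770.67 cm³, ΣAy_c = 511474.67 cm³.
x_c = 551770.67/10528.00 = 52.41 cm; y_c = 511474.67/10528.00 = 48.58 cm.

x_c = 52.41 cm, y_c = 48.58 cm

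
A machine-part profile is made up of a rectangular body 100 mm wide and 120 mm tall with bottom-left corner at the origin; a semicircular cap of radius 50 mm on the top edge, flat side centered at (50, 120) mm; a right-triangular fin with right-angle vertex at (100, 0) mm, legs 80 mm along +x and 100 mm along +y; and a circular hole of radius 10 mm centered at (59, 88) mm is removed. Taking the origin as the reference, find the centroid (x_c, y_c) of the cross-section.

rectangular body: A = 100 × 120 = 12000.00, centroid at (50.00, 60.00).
semicircular top: A = ½π·50² = 3926.99, centroid at (50.00, 141.22).
triangular fin: A = ½·80·100 = 4000.00, centroid at (126.67, 33.33).
hole: A = −π·10² = -314.16, centroid at (59.00, 88.00).
ΣA = 19612.83 mm², ΣAx_c = 1284480.81 mm³, ΣAy_c = 1380259.55 mm³.
x_c = 1284480.81/19612.83 = 65.49 mm; y_c = 1380259.55/19612.83 = 70.38 mm.

x_c = 65.49 mm, y_c = 70.38 mm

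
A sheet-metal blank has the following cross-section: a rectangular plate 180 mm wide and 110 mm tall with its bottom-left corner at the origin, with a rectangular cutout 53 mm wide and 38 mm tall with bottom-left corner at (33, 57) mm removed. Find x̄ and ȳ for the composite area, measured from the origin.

plate: A = 180 × 110 = 19800.00, centroid at (90.00, 55.00).
hole: A = −(53 × 38) = -2014.00, centroid at (59.50, 76.00).
ΣA = 17786.00 mm², ΣAx̄ = 1662167.00 mm³, ΣAȳ = 935936.00 mm³.
x̄ = 1662167.00/17786.00 = 93.45 mm; ȳ = 935936.00/17786.00 = 52.62 mm.

x̄ = 93.45 mm, ȳ = 52.62 mm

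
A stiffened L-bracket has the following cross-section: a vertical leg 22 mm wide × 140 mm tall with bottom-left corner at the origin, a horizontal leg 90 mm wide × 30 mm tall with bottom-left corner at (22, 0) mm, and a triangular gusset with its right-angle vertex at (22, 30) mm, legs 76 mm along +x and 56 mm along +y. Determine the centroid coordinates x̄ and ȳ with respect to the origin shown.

x̄ = 39.90 mm, ȳ = 45.48 mm

vertical leg: A = 22 × 140 = 3080.00, centroid at (11.00, 70.00).
horizontal leg: A = 90 × 30 = 2700.00, centroid at (67.00, 15.00).
gusset: A = ½·76·56 = 2128.00, centroid at (47.33, 48.67).
ΣA = 7908.00 mm²
ΣAx̄ = (3080.00)(11.00) + (2700.00)(67.00) + (2128.00)(47.33) = 315505.33 mm³
ΣAȳ = (3080.00)(70.00) + (2700.00)(15.00) + (2128.00)(48.67) = 359662.67 mm³
x̄ = 315505.33 / 7908.00 = 39.90 mm
ȳ = 359662.67 / 7908.00 = 45.48 mm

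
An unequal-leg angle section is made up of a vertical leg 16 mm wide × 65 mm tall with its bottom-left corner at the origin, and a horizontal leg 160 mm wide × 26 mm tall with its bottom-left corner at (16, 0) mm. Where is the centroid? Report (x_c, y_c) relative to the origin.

x_c = 78.40 mm, y_c = 16.90 mm

vertical leg: A = 16 × 65 = 1040.00, centroid at (8.00, 32.50).
horizontal leg: A = 160 × 26 = 4160.00, centroid at (96.00, 13.00).
ΣA = 5200.00 mm²
ΣAx_c = (1040.00)(8.00) + (4160.00)(96.00) = 407680.00 mm³
ΣAy_c = (1040.00)(32.50) + (4160.00)(13.00) = 87880.00 mm³
x_c = 407680.00 / 5200.00 = 78.40 mm
y_c = 87880.00 / 5200.00 = 16.90 mm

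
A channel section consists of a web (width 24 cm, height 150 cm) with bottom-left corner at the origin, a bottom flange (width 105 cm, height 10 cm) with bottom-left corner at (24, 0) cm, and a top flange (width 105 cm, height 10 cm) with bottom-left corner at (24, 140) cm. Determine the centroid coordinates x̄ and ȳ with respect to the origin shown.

x̄ = 35.76 cm, ȳ = 75.00 cm

web: A = 24 × 150 = 3600.00, centroid at (12.00, 75.00).
bottom flange: A = 105 × 10 = 1050.00, centroid at (76.50, 5.00).
top flange: A = 105 × 10 = 1050.00, centroid at (76.50, 145.00).
ΣA = 5700.00 cm², ΣAx̄ = 203850.00 cm³, ΣAȳ = 427500.00 cm³.
x̄ = 203850.00/5700.00 = 35.76 cm; ȳ = 427500.00/5700.00 = 75.00 cm.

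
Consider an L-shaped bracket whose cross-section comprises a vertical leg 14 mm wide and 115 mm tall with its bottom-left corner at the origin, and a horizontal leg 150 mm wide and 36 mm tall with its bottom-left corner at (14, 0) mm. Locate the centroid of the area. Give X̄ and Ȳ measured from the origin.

X̄ = 70.17 mm, Ȳ = 27.07 mm

vertical leg: A = 14 × 115 = 1610.00, centroid at (7.00, 57.50).
horizontal leg: A = 150 × 36 = 5400.00, centroid at (89.00, 18.00).
ΣA = 7010.00 mm², ΣAX̄ = 491870.00 mm³, ΣAȲ = 189775.00 mm³.
X̄ = 491870.00/7010.00 = 70.17 mm; Ȳ = 189775.00/7010.00 = 27.07 mm.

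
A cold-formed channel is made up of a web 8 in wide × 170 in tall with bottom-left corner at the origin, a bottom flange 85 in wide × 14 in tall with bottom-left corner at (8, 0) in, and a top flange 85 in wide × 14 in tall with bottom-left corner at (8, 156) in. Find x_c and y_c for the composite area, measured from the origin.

Part | A | x̄ᵢ | ȳᵢ | A·x̄ᵢ | A·ȳᵢ
web | 1360.00 | 4.00 | 85.00 | 5440.00 | 115600.00
bottom flange | 1190.00 | 50.50 | 7.00 | 60095.00 | 8330.00
top flange | 1190.00 | 50.50 | 163.00 | 60095.00 | 193970.00
Σ | 3740.00 |  |  | 125630.00 | 317900.00
x_c = 125630.00 / 3740.00 = 33.59 in
y_c = 317900.00 / 3740.00 = 85.00 in

x_c = 33.59 in, y_c = 85.00 in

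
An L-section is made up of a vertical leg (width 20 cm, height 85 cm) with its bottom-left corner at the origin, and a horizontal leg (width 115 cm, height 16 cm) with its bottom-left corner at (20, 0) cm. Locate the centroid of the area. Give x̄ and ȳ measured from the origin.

x̄ = 45.08 cm, ȳ = 24.57 cm

vertical leg: A = 20 × 85 = 1700.00, centroid at (10.00, 42.50).
horizontal leg: A = 115 × 16 = 1840.00, centroid at (77.50, 8.00).
ΣA = 3540.00 cm²
ΣAx̄ = (1700.00)(10.00) + (1840.00)(77.50) = 159600.00 cm³
ΣAȳ = (1700.00)(42.50) + (1840.00)(8.00) = 86970.00 cm³
x̄ = 159600.00 / 3540.00 = 45.08 cm
ȳ = 86970.00 / 3540.00 = 24.57 cm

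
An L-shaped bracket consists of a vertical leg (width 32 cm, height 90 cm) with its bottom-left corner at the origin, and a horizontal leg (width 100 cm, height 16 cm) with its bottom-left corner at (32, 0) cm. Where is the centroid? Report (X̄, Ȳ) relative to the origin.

Part | A | x̄ᵢ | ȳᵢ | A·x̄ᵢ | A·ȳᵢ
vertical leg | 2880.00 | 16.00 | 45.00 | 46080.00 | 129600.00
horizontal leg | 1600.00 | 82.00 | 8.00 | 131200.00 | 12800.00
Σ | 4480.00 |  |  | 177280.00 | 142400.00
X̄ = 177280.00 / 4480.00 = 39.57 cm
Ȳ = 142400.00 / 4480.00 = 31.79 cm

X̄ = 39.57 cm, Ȳ = 31.79 cm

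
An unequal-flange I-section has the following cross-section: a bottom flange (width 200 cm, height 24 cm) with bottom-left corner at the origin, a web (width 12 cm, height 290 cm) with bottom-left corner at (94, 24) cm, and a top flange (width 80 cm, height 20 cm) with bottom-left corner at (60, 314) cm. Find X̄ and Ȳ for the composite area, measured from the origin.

X̄ = 100.00 cm, Ȳ = 117.83 cm

Part | A | x̄ᵢ | ȳᵢ | A·x̄ᵢ | A·ȳᵢ
bottom flange | 4800.00 | 100.00 | 12.00 | 480000.00 | 57600.00
web | 3480.00 | 100.00 | 169.00 | 348000.00 | 588120.00
top flange | 1600.00 | 100.00 | 324.00 | 160000.00 | 518400.00
Σ | 9880.00 |  |  | 988000.00 | 1164120.00
X̄ = 988000.00 / 9880.00 = 100.00 cm
Ȳ = 1164120.00 / 9880.00 = 117.83 cm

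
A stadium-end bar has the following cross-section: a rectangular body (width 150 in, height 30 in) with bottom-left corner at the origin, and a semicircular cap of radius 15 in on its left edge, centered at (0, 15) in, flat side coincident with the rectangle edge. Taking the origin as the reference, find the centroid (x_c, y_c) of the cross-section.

x_c = 69.07 in, y_c = 15.00 in

rectangular body: A = 150 × 30 = 4500.00, centroid at (75.00, 15.00).
semicircular end: A = ½π·15² = 353.43, centroid at (-6.37, 15.00).
ΣA = 4853.43 in²
ΣAx_c = (4500.00)(75.00) + (353.43)(-6.37) = 335250.00 in³
ΣAy_c = (4500.00)(15.00) + (353.43)(15.00) = 72801.44 in³
x_c = 335250.00 / 4853.43 = 69.07 in
y_c = 72801.44 / 4853.43 = 15.00 in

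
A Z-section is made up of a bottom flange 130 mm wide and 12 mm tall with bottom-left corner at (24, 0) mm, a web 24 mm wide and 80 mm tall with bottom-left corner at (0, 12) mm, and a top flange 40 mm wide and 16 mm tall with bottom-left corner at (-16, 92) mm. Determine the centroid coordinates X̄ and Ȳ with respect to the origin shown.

X̄ = 39.91 mm, Ȳ = 42.04 mm

bottom flange: A = 130 × 12 = 1560.00, centroid at (89.00, 6.00).
web: A = 24 × 80 = 1920.00, centroid at (12.00, 52.00).
top flange: A = 40 × 16 = 640.00, centroid at (4.00, 100.00).
ΣA = 4120.00 mm², ΣAX̄ = 164440.00 mm³, ΣAȲ = 173200.00 mm³.
X̄ = 164440.00/4120.00 = 39.91 mm; Ȳ = 173200.00/4120.00 = 42.04 mm.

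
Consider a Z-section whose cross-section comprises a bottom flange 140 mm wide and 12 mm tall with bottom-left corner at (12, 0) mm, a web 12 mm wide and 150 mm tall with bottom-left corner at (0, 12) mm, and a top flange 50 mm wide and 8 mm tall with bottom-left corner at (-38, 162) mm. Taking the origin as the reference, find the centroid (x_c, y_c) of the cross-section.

bottom flange: A = 140 × 12 = 1680.00, centroid at (82.00, 6.00).
web: A = 12 × 150 = 1800.00, centroid at (6.00, 87.00).
top flange: A = 50 × 8 = 400.00, centroid at (-13.00, 166.00).
ΣA = 3880.00 mm²
ΣAx_c = (1680.00)(82.00) + (1800.00)(6.00) + (400.00)(-13.00) = 143360.00 mm³
ΣAy_c = (1680.00)(6.00) + (1800.00)(87.00) + (400.00)(166.00) = 233080.00 mm³
x_c = 143360.00 / 3880.00 = 36.95 mm
y_c = 233080.00 / 3880.00 = 60.07 mm

x_c = 36.95 mm, y_c = 60.07 mm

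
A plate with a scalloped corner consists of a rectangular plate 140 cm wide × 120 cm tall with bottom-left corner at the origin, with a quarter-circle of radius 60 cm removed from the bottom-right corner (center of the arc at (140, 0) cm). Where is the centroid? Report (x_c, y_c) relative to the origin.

x_c = 60.99 cm, y_c = 66.99 cm

Part | A | x̄ᵢ | ȳᵢ | A·x̄ᵢ | A·ȳᵢ
plate | 16800.00 | 70.00 | 60.00 | 1176000.00 | 1008000.00
removed quarter-circle | -2827.43 | 114.54 | 25.46 | -323840.67 | -72000.00
Σ | 13972.57 |  |  | 852159.33 | 936000.00
x_c = 852159.33 / 13972.57 = 60.99 cm
y_c = 936000.00 / 13972.57 = 66.99 cm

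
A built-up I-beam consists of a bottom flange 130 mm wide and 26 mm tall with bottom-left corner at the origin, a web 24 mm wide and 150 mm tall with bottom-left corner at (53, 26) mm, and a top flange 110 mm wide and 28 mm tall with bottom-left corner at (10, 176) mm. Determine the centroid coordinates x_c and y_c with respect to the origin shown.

Part | A | x̄ᵢ | ȳᵢ | A·x̄ᵢ | A·ȳᵢ
bottom flange | 3380.00 | 65.00 | 13.00 | 219700.00 | 43940.00
web | 3600.00 | 65.00 | 101.00 | 234000.00 | 363600.00
top flange | 3080.00 | 65.00 | 190.00 | 200200.00 | 585200.00
Σ | 10060.00 |  |  | 653900.00 | 992740.00
x_c = 653900.00 / 10060.00 = 65.00 mm
y_c = 992740.00 / 10060.00 = 98.68 mm

x_c = 65.00 mm, y_c = 98.68 mm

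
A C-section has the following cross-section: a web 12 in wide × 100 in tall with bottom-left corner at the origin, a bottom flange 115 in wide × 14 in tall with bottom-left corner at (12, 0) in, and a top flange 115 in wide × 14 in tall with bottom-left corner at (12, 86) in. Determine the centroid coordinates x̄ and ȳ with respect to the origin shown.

x̄ = 52.26 in, ȳ = 50.00 in

Part | A | x̄ᵢ | ȳᵢ | A·x̄ᵢ | A·ȳᵢ
web | 1200.00 | 6.00 | 50.00 | 7200.00 | 60000.00
bottom flange | 1610.00 | 69.50 | 7.00 | 111895.00 | 11270.00
top flange | 1610.00 | 69.50 | 93.00 | 111895.00 | 149730.00
Σ | 4420.00 |  |  | 230990.00 | 221000.00
x̄ = 230990.00 / 4420.00 = 52.26 in
ȳ = 221000.00 / 4420.00 = 50.00 in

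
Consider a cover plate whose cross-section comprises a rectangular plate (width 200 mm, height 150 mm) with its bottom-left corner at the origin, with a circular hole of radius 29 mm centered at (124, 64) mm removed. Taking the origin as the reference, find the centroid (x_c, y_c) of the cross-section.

Part | A | x̄ᵢ | ȳᵢ | A·x̄ᵢ | A·ȳᵢ
plate | 30000.00 | 100.00 | 75.00 | 3000000.00 | 2250000.00
hole | -2642.08 | 124.00 | 64.00 | -327617.85 | -169093.08
Σ | 27357.92 |  |  | 2672382.15 | 2080906.92
x_c = 2672382.15 / 27357.92 = 97.68 mm
y_c = 2080906.92 / 27357.92 = 76.06 mm

x_c = 97.68 mm, y_c = 76.06 mm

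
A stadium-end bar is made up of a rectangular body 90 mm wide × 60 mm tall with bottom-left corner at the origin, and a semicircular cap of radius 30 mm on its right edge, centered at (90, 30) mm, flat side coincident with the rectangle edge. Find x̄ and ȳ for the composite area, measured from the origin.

rectangular body: A = 90 × 60 = 5400.00, centroid at (45.00, 30.00).
semicircular end: A = ½π·30² = 1413.72, centroid at (102.73, 30.00).
ΣA = 6813.72 mm²
ΣAx̄ = (5400.00)(45.00) + (1413.72)(102.73) = 388234.50 mm³
ΣAȳ = (5400.00)(30.00) + (1413.72)(30.00) = 204411.50 mm³
x̄ = 388234.50 / 6813.72 = 56.98 mm
ȳ = 204411.50 / 6813.72 = 30.00 mm

x̄ = 56.98 mm, ȳ = 30.00 mm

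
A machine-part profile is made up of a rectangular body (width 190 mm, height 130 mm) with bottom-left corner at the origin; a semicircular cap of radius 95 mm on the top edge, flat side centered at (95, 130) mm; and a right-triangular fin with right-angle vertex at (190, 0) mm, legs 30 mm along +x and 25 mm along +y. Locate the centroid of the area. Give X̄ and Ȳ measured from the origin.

Part | A | x̄ᵢ | ȳᵢ | A·x̄ᵢ | A·ȳᵢ
rectangular body | 24700.00 | 95.00 | 65.00 | 2346500.00 | 1605500.00
semicircular top | 14176.44 | 95.00 | 170.32 | 1346761.50 | 2414520.12
triangular fin | 375.00 | 200.00 | 8.33 | 75000.00 | 3125.00
Σ | 39251.44 |  |  | 3768261.50 | 4023145.12
X̄ = 3768261.50 / 39251.44 = 96.00 mm
Ȳ = 4023145.12 / 39251.44 = 102.50 mm

X̄ = 96.00 mm, Ȳ = 102.50 mm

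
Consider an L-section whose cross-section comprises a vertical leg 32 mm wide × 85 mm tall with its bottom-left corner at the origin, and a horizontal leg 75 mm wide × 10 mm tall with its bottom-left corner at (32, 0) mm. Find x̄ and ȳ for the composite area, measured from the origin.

x̄ = 27.56 mm, ȳ = 34.39 mm

Part | A | x̄ᵢ | ȳᵢ | A·x̄ᵢ | A·ȳᵢ
vertical leg | 2720.00 | 16.00 | 42.50 | 43520.00 | 115600.00
horizontal leg | 750.00 | 69.50 | 5.00 | 52125.00 | 3750.00
Σ | 3470.00 |  |  | 95645.00 | 119350.00
x̄ = 95645.00 / 3470.00 = 27.56 mm
ȳ = 119350.00 / 3470.00 = 34.39 mm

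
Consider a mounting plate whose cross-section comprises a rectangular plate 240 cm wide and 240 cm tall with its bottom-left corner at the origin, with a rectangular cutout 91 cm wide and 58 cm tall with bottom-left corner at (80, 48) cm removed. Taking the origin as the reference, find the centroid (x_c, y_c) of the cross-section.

plate: A = 240 × 240 = 57600.00, centroid at (120.00, 120.00).
hole: A = −(91 × 58) = -5278.00, centroid at (125.50, 77.00).
ΣA = 52322.00 cm², ΣAx_c = 6249611.00 cm³, ΣAy_c = 6505594.00 cm³.
x_c = 6249611.00/52322.00 = 119.45 cm; y_c = 6505594.00/52322.00 = 124.34 cm.

x_c = 119.45 cm, y_c = 124.34 cm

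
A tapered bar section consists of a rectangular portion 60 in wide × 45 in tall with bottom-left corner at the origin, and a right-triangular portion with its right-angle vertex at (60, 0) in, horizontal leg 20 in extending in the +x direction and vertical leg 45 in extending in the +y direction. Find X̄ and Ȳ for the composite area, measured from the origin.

X̄ = 35.24 in, Ȳ = 21.43 in

rectangular portion: A = 60 × 45 = 2700.00, centroid at (30.00, 22.50).
triangular portion: A = ½·20·45 = 450.00, centroid at (66.67, 15.00).
ΣA = 3150.00 in²
ΣAX̄ = (2700.00)(30.00) + (450.00)(66.67) = 111000.00 in³
ΣAȲ = (2700.00)(22.50) + (450.00)(15.00) = 67500.00 in³
X̄ = 111000.00 / 3150.00 = 35.24 in
Ȳ = 67500.00 / 3150.00 = 21.43 in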